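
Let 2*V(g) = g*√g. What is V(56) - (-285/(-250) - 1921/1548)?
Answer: 3907/38700 + 56*√14 ≈ 209.63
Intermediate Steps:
V(g) = g^(3/2)/2 (V(g) = (g*√g)/2 = g^(3/2)/2)
V(56) - (-285/(-250) - 1921/1548) = 56^(3/2)/2 - (-285/(-250) - 1921/1548) = (112*√14)/2 - (-285*(-1/250) - 1921*1/1548) = 56*√14 - (57/50 - 1921/1548) = 56*√14 - 1*(-3907/38700) = 56*√14 + 3907/38700 = 3907/38700 + 56*√14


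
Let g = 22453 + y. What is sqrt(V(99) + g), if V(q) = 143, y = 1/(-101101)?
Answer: sqrt(230963029992695)/101101 ≈ 150.32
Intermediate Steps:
y = -1/101101 ≈ -9.8911e-6
g = 2270020752/101101 (g = 22453 - 1/101101 = 2270020752/101101 ≈ 22453.)
sqrt(V(99) + g) = sqrt(143 + 2270020752/101101) = sqrt(2284478195/101101) = sqrt(230963029992695)/101101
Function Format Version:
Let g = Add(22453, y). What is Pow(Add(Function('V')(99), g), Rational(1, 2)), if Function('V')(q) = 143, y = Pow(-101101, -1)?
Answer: Mul(Rational(1, 101101), Pow(230963029992695, Rational(1, 2))) ≈ 150.32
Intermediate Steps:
y = Rational(-1, 101101) ≈ -9.8911e-6
g = Rational(2270020752, 101101) (g = Add(22453, Rational(-1, 101101)) = Rational(2270020752, 101101) ≈ 22453.)
Pow(Add(Function('V')(99), g), Rational(1, 2)) = Pow(Add(143, Rational(2270020752, 101101)), Rational(1, 2)) = Pow(Rational(2284478195, 101101), Rational(1, 2)) = Mul(Rational(1, 101101), Pow(230963029992695, Rational(1, 2)))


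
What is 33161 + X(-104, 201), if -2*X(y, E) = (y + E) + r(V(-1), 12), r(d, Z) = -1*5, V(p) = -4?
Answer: 33115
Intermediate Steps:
r(d, Z) = -5
X(y, E) = 5/2 - E/2 - y/2 (X(y, E) = -((y + E) - 5)/2 = -((E + y) - 5)/2 = -(-5 + E + y)/2 = 5/2 - E/2 - y/2)
33161 + X(-104, 201) = 33161 + (5/2 - ½*201 - ½*(-104)) = 33161 + (5/2 - 201/2 + 52) = 33161 - 46 = 33115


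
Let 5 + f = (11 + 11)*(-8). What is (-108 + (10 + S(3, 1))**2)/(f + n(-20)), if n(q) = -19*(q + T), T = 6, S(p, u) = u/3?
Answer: -11/765 ≈ -0.014379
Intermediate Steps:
S(p, u) = u/3 (S(p, u) = u*(1/3) = u/3)
n(q) = -114 - 19*q (n(q) = -19*(q + 6) = -19*(6 + q) = -114 - 19*q)
f = -181 (f = -5 + (11 + 11)*(-8) = -5 + 22*(-8) = -5 - 176 = -181)
(-108 + (10 + S(3, 1))**2)/(f + n(-20)) = (-108 + (10 + (1/3)*1)**2)/(-181 + (-114 - 19*(-20))) = (-108 + (10 + 1/3)**2)/(-181 + (-114 + 380)) = (-108 + (31/3)**2)/(-181 + 266) = (-108 + 961/9)/85 = -11/9*1/85 = -11/765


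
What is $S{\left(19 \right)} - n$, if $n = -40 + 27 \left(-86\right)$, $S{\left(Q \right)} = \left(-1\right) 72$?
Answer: $2290$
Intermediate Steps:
$S{\left(Q \right)} = -72$
$n = -2362$ ($n = -40 - 2322 = -2362$)
$S{\left(19 \right)} - n = -72 - -2362 = -72 + 2362 = 2290$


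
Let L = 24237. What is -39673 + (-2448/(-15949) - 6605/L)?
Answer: -15335878747418/386555913 ≈ -39673.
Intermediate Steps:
-39673 + (-2448/(-15949) - 6605/L) = -39673 + (-2448/(-15949) - 6605/24237) = -39673 + (-2448*(-1/15949) - 6605*1/24237) = -39673 + (2448/15949 - 6605/24237) = -39673 - 46010969/386555913 = -15335878747418/386555913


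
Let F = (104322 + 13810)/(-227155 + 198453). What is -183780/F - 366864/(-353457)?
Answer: 155373104427914/3479548527 ≈ 44653.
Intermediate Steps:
F = -59066/14351 (F = 118132/(-28702) = 118132*(-1/28702) = -59066/14351 ≈ -4.1158)
-183780/F - 366864/(-353457) = -183780/(-59066/14351) - 366864/(-353457) = -183780*(-14351/59066) - 366864*(-1/353457) = 1318713390/29533 + 122288/117819 = 155373104427914/3479548527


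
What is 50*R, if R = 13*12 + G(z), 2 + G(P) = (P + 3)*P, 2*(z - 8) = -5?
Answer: 20075/2 ≈ 10038.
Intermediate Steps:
z = 11/2 (z = 8 + (½)*(-5) = 8 - 5/2 = 11/2 ≈ 5.5000)
G(P) = -2 + P*(3 + P) (G(P) = -2 + (P + 3)*P = -2 + (3 + P)*P = -2 + P*(3 + P))
R = 803/4 (R = 13*12 + (-2 + (11/2)² + 3*(11/2)) = 156 + (-2 + 121/4 + 33/2) = 156 + 179/4 = 803/4 ≈ 200.75)
50*R = 50*(803/4) = 20075/2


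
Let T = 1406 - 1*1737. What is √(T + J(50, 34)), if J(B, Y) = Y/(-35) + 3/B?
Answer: I*√1626366/70 ≈ 18.218*I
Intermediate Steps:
T = -331 (T = 1406 - 1737 = -331)
J(B, Y) = 3/B - Y/35 (J(B, Y) = Y*(-1/35) + 3/B = -Y/35 + 3/B = 3/B - Y/35)
√(T + J(50, 34)) = √(-331 + (3/50 - 1/35*34)) = √(-331 + (3*(1/50) - 34/35)) = √(-331 + (3/50 - 34/35)) = √(-331 - 319/350) = √(-116169/350) = I*√1626366/70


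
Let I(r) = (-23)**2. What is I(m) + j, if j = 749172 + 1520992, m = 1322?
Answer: 2270693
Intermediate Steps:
I(r) = 529
j = 2270164
I(m) + j = 529 + 2270164 = 2270693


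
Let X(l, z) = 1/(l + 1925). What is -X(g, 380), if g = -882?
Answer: -1/1043 ≈ -0.00095877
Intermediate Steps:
X(l, z) = 1/(1925 + l)
-X(g, 380) = -1/(1925 - 882) = -1/1043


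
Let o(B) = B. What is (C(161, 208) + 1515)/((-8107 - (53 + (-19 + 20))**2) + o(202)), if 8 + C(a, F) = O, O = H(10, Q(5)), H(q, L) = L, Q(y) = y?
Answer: -504/3607 ≈ -0.13973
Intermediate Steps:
O = 5
C(a, F) = -3 (C(a, F) = -8 + 5 = -3)
(C(161, 208) + 1515)/((-8107 - (53 + (-19 + 20))**2) + o(202)) = (-3 + 1515)/((-8107 - (53 + (-19 + 20))**2) + 202) = 1512/((-8107 - (53 + 1)**2) + 202) = 1512/((-8107 - 1*54**2) + 202) = 1512/((-8107 - 1*2916) + 202) = 1512/((-8107 - 2916) + 202) = 1512/(-11023 + 202) = 1512/(-10821) = 1512*(-1/10821) = -504/3607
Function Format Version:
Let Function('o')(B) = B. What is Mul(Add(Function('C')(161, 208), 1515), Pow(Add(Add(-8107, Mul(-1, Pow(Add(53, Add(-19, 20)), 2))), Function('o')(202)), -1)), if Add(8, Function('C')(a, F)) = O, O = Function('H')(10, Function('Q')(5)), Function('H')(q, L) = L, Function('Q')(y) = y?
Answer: Rational(-504, 3607) ≈ -0.13973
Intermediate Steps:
O = 5
Function('C')(a, F) = -3 (Function('C')(a, F) = Add(-8, 5) = -3)
Mul(Add(Function('C')(161, 208), 1515), Pow(Add(Add(-8107, Mul(-1, Pow(Add(53, Add(-19, 20)), 2))), Function('o')(202)), -1)) = Mul(Add(-3, 1515), Pow(Add(Add(-8107, Mul(-1, Pow(Add(53, Add(-19, 20)), 2))), 202), -1)) = Mul(1512, Pow(Add(Add(-8107, Mul(-1, Pow(Add(53, 1), 2))), 202), -1)) = Mul(1512, Pow(Add(Add(-8107, Mul(-1, Pow(54, 2))), 202), -1)) = Mul(1512, Pow(Add(Add(-8107, Mul(-1, 2916)), 202), -1)) = Mul(1512, Pow(Add(Add(-8107, -2916), 202), -1)) = Mul(1512, Pow(Add(-11023, 202), -1)) = Mul(1512, Pow(-10821, -1)) = Mul(1512, Rational(-1, 10821)) = Rational(-504, 3607)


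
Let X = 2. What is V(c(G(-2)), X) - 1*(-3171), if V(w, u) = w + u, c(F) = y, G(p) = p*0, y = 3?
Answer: 3176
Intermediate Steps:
G(p) = 0
c(F) = 3
V(w, u) = u + w
V(c(G(-2)), X) - 1*(-3171) = (2 + 3) - 1*(-3171) = 5 + 3171 = 3176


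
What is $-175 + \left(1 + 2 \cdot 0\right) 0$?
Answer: $-175$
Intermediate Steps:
$-175 + \left(1 + 2 \cdot 0\right) 0 = -175 + \left(1 + 0\right) 0 = -175 + 1 \cdot 0 = -175 + 0 = -175$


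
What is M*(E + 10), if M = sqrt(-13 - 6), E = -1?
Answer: 9*I*sqrt(19) ≈ 39.23*I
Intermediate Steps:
M = I*sqrt(19) (M = sqrt(-19) = I*sqrt(19) ≈ 4.3589*I)
M*(E + 10) = (I*sqrt(19))*(-1 + 10) = (I*sqrt(19))*9 = 9*I*sqrt(19)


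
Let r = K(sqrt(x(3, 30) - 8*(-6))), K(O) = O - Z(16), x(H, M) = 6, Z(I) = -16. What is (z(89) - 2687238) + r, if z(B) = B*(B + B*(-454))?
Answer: -6275435 + 3*sqrt(6) ≈ -6.2754e+6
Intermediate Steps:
K(O) = 16 + O (K(O) = O - 1*(-16) = O + 16 = 16 + O)
r = 16 + 3*sqrt(6) (r = 16 + sqrt(6 - 8*(-6)) = 16 + sqrt(6 + 48) = 16 + sqrt(54) = 16 + 3*sqrt(6) ≈ 23.348)
z(B) = -453*B**2 (z(B) = B*(B - 454*B) = B*(-453*B) = -453*B**2)
(z(89) - 2687238) + r = (-453*89**2 - 2687238) + (16 + 3*sqrt(6)) = (-453*7921 - 2687238) + (16 + 3*sqrt(6)) = (-3588213 - 2687238) + (16 + 3*sqrt(6)) = -6275451 + (16 + 3*sqrt(6)) = -6275435 + 3*sqrt(6)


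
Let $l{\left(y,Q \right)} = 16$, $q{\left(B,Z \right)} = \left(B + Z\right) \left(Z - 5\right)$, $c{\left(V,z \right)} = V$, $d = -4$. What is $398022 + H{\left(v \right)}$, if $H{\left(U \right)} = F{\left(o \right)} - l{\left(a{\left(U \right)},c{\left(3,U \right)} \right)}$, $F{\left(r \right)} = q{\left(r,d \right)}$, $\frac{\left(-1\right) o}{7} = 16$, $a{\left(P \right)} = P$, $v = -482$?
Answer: $399050$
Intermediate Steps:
$q{\left(B,Z \right)} = \left(-5 + Z\right) \left(B + Z\right)$ ($q{\left(B,Z \right)} = \left(B + Z\right) \left(-5 + Z\right) = \left(-5 + Z\right) \left(B + Z\right)$)
$o = -112$ ($o = \left(-7\right) 16 = -112$)
$F{\left(r \right)} = 36 - 9 r$ ($F{\left(r \right)} = \left(-4\right)^{2} - 5 r - -20 + r \left(-4\right) = 16 - 5 r + 20 - 4 r = 36 - 9 r$)
$H{\left(U \right)} = 1028$ ($H{\left(U \right)} = \left(36 - -1008\right) - 16 = \left(36 + 1008\right) - 16 = 1044 - 16 = 1028$)
$398022 + H{\left(v \right)} = 398022 + 1028 = 399050$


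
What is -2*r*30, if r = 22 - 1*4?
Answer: -1080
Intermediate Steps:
r = 18 (r = 22 - 4 = 18)
-2*r*30 = -2*18*30 = -36*30 = -1080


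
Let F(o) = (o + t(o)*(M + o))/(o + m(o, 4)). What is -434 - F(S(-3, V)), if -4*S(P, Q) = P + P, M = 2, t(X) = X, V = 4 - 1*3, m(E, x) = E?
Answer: -1745/4 ≈ -436.25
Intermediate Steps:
V = 1 (V = 4 - 3 = 1)
S(P, Q) = -P/2 (S(P, Q) = -(P + P)/4 = -P/2)
F(o) = (o + o*(2 + o))/(2*o) (F(o) = (o + o*(2 + o))/(o + o) = (o + o*(2 + o))/((2*o)) = (o + o*(2 + o))*(1/(2*o)) = (o + o*(2 + o))/(2*o))
-434 - F(S(-3, V)) = -434 - (3/2 + (-½*(-3))/2) = -434 - (3/2 + (½)*(3/2)) = -434 - (3/2 + ¾) = -434 - 1*9/4 = -434 - 9/4 = -1745/4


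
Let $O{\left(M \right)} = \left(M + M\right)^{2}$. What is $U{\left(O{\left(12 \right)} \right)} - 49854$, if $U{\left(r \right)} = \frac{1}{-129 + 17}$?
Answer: $- \frac{5583649}{112} \approx -49854.0$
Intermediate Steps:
$O{\left(M \right)} = 4 M^{2}$ ($O{\left(M \right)} = \left(2 M\right)^{2} = 4 M^{2}$)
$U{\left(r \right)} = - \frac{1}{112}$ ($U{\left(r \right)} = \frac{1}{-112} = - \frac{1}{112}$)
$U{\left(O{\left(12 \right)} \right)} - 49854 = - \frac{1}{112} - 49854 = - \frac{5583649}{112}$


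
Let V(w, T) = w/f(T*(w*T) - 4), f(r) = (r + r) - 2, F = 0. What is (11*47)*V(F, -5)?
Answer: 0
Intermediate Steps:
f(r) = -2 + 2*r (f(r) = 2*r - 2 = -2 + 2*r)
V(w, T) = w/(-10 + 2*w*T²) (V(w, T) = w/(-2 + 2*(T*(w*T) - 4)) = w/(-2 + 2*(T*(T*w) - 4)) = w/(-2 + 2*(w*T² - 4)) = w/(-2 + 2*(-4 + w*T²)) = w/(-2 + (-8 + 2*w*T²)) = w/(-10 + 2*w*T²))
(11*47)*V(F, -5) = (11*47)*((½)*0/(-5 + 0*(-5)²)) = 517*((½)*0/(-5 + 0*25)) = 517*((½)*0/(-5 + 0)) = 517*((½)*0/(-5)) = 517*((½)*0*(-⅕)) = 517*0 = 0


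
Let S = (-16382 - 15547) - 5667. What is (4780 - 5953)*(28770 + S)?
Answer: 10352898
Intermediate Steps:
S = -37596 (S = -31929 - 5667 = -37596)
(4780 - 5953)*(28770 + S) = (4780 - 5953)*(28770 - 37596) = -1173*(-8826) = 10352898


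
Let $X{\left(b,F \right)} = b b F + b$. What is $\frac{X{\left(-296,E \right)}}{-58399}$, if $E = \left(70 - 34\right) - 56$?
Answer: $\frac{1752616}{58399} \approx 30.011$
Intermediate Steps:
$E = -20$ ($E = 36 - 56 = -20$)
$X{\left(b,F \right)} = b + F b^{2}$ ($X{\left(b,F \right)} = b^{2} F + b = F b^{2} + b = b + F b^{2}$)
$\frac{X{\left(-296,E \right)}}{-58399} = \frac{\left(-296\right) \left(1 - -5920\right)}{-58399} = - 296 \left(1 + 5920\right) \left(- \frac{1}{58399}\right) = \left(-296\right) 5921 \left(- \frac{1}{58399}\right) = \left(-1752616\right) \left(- \frac{1}{58399}\right) = \frac{1752616}{58399}$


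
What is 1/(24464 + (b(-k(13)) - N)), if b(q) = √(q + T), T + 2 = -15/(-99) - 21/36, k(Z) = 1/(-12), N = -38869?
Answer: 134838/8539695059 - I*√10230/264730546829 ≈ 1.579e-5 - 3.8206e-10*I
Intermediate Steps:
k(Z) = -1/12
T = -107/44 (T = -2 + (-15/(-99) - 21/36) = -2 + (-15*(-1/99) - 21*1/36) = -2 + (5/33 - 7/12) = -2 - 19/44 = -107/44 ≈ -2.4318)
b(q) = √(-107/44 + q) (b(q) = √(q - 107/44) = √(-107/44 + q))
1/(24464 + (b(-k(13)) - N)) = 1/(24464 + (√(-1177 + 484*(-1*(-1/12)))/22 - 1*(-38869))) = 1/(24464 + (√(-1177 + 484*(1/12))/22 + 38869)) = 1/(24464 + (√(-1177 + 121/3)/22 + 38869)) = 1/(24464 + (√(-3410/3)/22 + 38869)) = 1/(24464 + ((I*√10230/3)/22 + 38869)) = 1/(24464 + (I*√10230/66 + 38869)) = 1/(24464 + (38869 + I*√10230/66)) = 1/(63333 + I*√10230/66)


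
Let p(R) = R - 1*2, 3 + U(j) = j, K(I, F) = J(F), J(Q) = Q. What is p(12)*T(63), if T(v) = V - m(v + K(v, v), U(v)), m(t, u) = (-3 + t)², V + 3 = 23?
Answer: -151090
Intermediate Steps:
K(I, F) = F
U(j) = -3 + j
V = 20 (V = -3 + 23 = 20)
p(R) = -2 + R (p(R) = R - 2 = -2 + R)
T(v) = 20 - (-3 + 2*v)² (T(v) = 20 - (-3 + (v + v))² = 20 - (-3 + 2*v)²)
p(12)*T(63) = (-2 + 12)*(20 - (-3 + 2*63)²) = 10*(20 - (-3 + 126)²) = 10*(20 - 1*123²) = 10*(20 - 1*15129) = 10*(20 - 15129) = 10*(-15109) = -151090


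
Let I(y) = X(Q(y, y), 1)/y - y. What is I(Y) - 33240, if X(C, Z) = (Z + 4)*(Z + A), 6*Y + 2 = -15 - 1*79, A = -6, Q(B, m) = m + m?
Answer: -531559/16 ≈ -33222.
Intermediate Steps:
Q(B, m) = 2*m
Y = -16 (Y = -1/3 + (-15 - 1*79)/6 = -1/3 + (-15 - 79)/6 = -1/3 + (1/6)*(-94) = -1/3 - 47/3 = -16)
X(C, Z) = (-6 + Z)*(4 + Z) (X(C, Z) = (Z + 4)*(Z - 6) = (4 + Z)*(-6 + Z) = (-6 + Z)*(4 + Z))
I(y) = -y - 25/y (I(y) = (-24 + 1**2 - 2*1)/y - y = (-24 + 1 - 2)/y - y = -25/y - y = -y - 25/y)
I(Y) - 33240 = (-1*(-16) - 25/(-16)) - 33240 = (16 - 25*(-1/16)) - 33240 = (16 + 25/16) - 33240 = 281/16 - 33240 = -531559/16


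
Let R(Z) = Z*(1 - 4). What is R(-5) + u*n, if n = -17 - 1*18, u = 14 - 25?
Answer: 400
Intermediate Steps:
R(Z) = -3*Z (R(Z) = Z*(-3) = -3*Z)
u = -11
n = -35 (n = -17 - 18 = -35)
R(-5) + u*n = -3*(-5) - 11*(-35) = 15 + 385 = 400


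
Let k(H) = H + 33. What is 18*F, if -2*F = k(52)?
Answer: -765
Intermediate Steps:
k(H) = 33 + H
F = -85/2 (F = -(33 + 52)/2 = -1/2*85 = -85/2 ≈ -42.500)
18*F = 18*(-85/2) = -765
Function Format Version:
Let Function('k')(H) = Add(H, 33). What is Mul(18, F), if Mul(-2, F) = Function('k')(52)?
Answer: -765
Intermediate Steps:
Function('k')(H) = Add(33, H)
F = Rational(-85, 2) (F = Mul(Rational(-1, 2), Add(33, 52)) = Mul(Rational(-1, 2), 85) = Rational(-85, 2) ≈ -42.500)
Mul(18, F) = Mul(18, Rational(-85, 2)) = -765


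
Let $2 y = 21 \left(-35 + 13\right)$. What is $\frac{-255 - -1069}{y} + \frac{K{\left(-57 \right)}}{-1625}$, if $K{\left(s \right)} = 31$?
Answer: $- \frac{120901}{34125} \approx -3.5429$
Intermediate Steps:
$y = -231$ ($y = \frac{21 \left(-35 + 13\right)}{2} = \frac{21 \left(-22\right)}{2} = \frac{1}{2} \left(-462\right) = -231$)
$\frac{-255 - -1069}{y} + \frac{K{\left(-57 \right)}}{-1625} = \frac{-255 - -1069}{-231} + \frac{31}{-1625} = \left(-255 + 1069\right) \left(- \frac{1}{231}\right) + 31 \left(- \frac{1}{1625}\right) = 814 \left(- \frac{1}{231}\right) - \frac{31}{1625} = - \frac{74}{21} - \frac{31}{1625} = - \frac{120901}{34125}$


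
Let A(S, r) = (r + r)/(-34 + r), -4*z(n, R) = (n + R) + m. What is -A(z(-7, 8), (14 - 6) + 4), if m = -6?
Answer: 12/11 ≈ 1.0909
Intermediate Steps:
z(n, R) = 3/2 - R/4 - n/4 (z(n, R) = -((n + R) - 6)/4 = -((R + n) - 6)/4 = -(-6 + R + n)/4 = 3/2 - R/4 - n/4)
A(S, r) = 2*r/(-34 + r) (A(S, r) = (2*r)/(-34 + r) = 2*r/(-34 + r))
-A(z(-7, 8), (14 - 6) + 4) = -2*((14 - 6) + 4)/(-34 + ((14 - 6) + 4)) = -2*(8 + 4)/(-34 + (8 + 4)) = -2*12/(-34 + 12) = -2*12/(-22) = -2*12*(-1)/22 = -1*(-12/11) = 12/11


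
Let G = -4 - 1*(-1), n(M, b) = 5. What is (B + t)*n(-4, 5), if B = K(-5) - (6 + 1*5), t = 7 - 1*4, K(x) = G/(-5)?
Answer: -37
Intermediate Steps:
G = -3 (G = -4 + 1 = -3)
K(x) = 3/5 (K(x) = -3/(-5) = -3*(-1/5) = 3/5)
t = 3 (t = 7 - 4 = 3)
B = -52/5 (B = 3/5 - (6 + 1*5) = 3/5 - (6 + 5) = 3/5 - 1*11 = 3/5 - 11 = -52/5 ≈ -10.400)
(B + t)*n(-4, 5) = (-52/5 + 3)*5 = -37/5*5 = -37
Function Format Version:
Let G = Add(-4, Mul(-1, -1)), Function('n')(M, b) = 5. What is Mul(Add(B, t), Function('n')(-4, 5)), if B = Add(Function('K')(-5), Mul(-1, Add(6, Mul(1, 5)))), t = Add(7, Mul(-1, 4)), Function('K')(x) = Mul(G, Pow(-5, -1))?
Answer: -37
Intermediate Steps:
G = -3 (G = Add(-4, 1) = -3)
Function('K')(x) = Rational(3, 5) (Function('K')(x) = Mul(-3, Pow(-5, -1)) = Mul(-3, Rational(-1, 5)) = Rational(3, 5))
t = 3 (t = Add(7, -4) = 3)
B = Rational(-52, 5) (B = Add(Rational(3, 5), Mul(-1, Add(6, Mul(1, 5)))) = Add(Rational(3, 5), Mul(-1, Add(6, 5))) = Add(Rational(3, 5), Mul(-1, 11)) = Add(Rational(3, 5), -11) = Rational(-52, 5) ≈ -10.400)
Mul(Add(B, t), Function('n')(-4, 5)) = Mul(Add(Rational(-52, 5), 3), 5) = Mul(Rational(-37, 5), 5) = -37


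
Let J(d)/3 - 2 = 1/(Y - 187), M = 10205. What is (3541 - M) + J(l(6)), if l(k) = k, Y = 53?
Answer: -892175/134 ≈ -6658.0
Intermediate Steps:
J(d) = 801/134 (J(d) = 6 + 3/(53 - 187) = 6 + 3/(-134) = 6 + 3*(-1/134) = 6 - 3/134 = 801/134)
(3541 - M) + J(l(6)) = (3541 - 1*10205) + 801/134 = (3541 - 10205) + 801/134 = -6664 + 801/134 = -892175/134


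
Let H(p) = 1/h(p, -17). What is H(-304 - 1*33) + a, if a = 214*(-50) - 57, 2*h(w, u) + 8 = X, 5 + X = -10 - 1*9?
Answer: -172113/16 ≈ -10757.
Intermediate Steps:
X = -24 (X = -5 + (-10 - 1*9) = -5 + (-10 - 9) = -5 - 19 = -24)
h(w, u) = -16 (h(w, u) = -4 + (½)*(-24) = -4 - 12 = -16)
a = -10757 (a = -10700 - 57 = -10757)
H(p) = -1/16 (H(p) = 1/(-16) = -1/16)
H(-304 - 1*33) + a = -1/16 - 10757 = -172113/16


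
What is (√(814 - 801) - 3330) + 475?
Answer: -2855 + √13 ≈ -2851.4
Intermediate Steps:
(√(814 - 801) - 3330) + 475 = (√13 - 3330) + 475 = (-3330 + √13) + 475 = -2855 + √13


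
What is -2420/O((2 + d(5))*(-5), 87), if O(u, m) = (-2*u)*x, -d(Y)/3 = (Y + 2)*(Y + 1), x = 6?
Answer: 121/372 ≈ 0.32527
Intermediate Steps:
d(Y) = -3*(1 + Y)*(2 + Y) (d(Y) = -3*(Y + 2)*(Y + 1) = -3*(2 + Y)*(1 + Y) = -3*(1 + Y)*(2 + Y))
O(u, m) = -12*u (O(u, m) = -2*u*6 = -12*u)
-2420/O((2 + d(5))*(-5), 87) = -2420*1/(60*(2 + (-6 - 9*5 - 3*5**2))) = -2420*1/(60*(2 + (-6 - 45 - 3*25))) = -2420*1/(60*(2 + (-6 - 45 - 75))) = -2420*1/(60*(2 - 126)) = -2420/((-(-1488)*(-5))) = -2420/((-12*620)) = -2420/(-7440) = -2420*(-1/7440) = 121/372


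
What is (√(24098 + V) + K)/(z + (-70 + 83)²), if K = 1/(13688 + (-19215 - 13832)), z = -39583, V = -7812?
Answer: 1/763015626 - √16286/39414 ≈ -0.0032378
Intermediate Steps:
K = -1/19359 (K = 1/(13688 - 33047) = 1/(-19359) = -1/19359 ≈ -5.1656e-5)
(√(24098 + V) + K)/(z + (-70 + 83)²) = (√(24098 - 7812) - 1/19359)/(-39583 + (-70 + 83)²) = (√16286 - 1/19359)/(-39583 + 13²) = (-1/19359 + √16286)/(-39583 + 169) = (-1/19359 + √16286)/(-39414) = (-1/19359 + √16286)*(-1/39414) = 1/763015626 - √16286/39414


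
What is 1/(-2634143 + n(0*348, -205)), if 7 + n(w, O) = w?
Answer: -1/2634150 ≈ -3.7963e-7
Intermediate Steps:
n(w, O) = -7 + w
1/(-2634143 + n(0*348, -205)) = 1/(-2634143 + (-7 + 0*348)) = 1/(-2634143 + (-7 + 0)) = 1/(-2634143 - 7) = 1/(-2634150) = -1/2634150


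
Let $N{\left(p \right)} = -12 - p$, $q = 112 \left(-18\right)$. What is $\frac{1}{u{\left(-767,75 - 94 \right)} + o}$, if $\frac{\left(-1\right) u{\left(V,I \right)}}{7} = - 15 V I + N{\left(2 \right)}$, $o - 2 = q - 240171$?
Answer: $\frac{1}{1288078} \approx 7.7635 \cdot 10^{-7}$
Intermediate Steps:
$q = -2016$
$o = -242185$ ($o = 2 - 242187 = -242185$)
$u{\left(V,I \right)} = 98 + 105 I V$ ($u{\left(V,I \right)} = - 7 \left(- 15 V I - 14\right) = - 7 \left(- 15 I V - 14\right) = - 7 \left(-14 - 15 I V\right) = 98 + 105 I V$)
$\frac{1}{u{\left(-767,75 - 94 \right)} + o} = \frac{1}{\left(98 + 105 \left(75 - 94\right) \left(-767\right)\right) - 242185} = \frac{1}{\left(98 + 105 \left(-19\right) \left(-767\right)\right) - 242185} = \frac{1}{\left(98 + 1530165\right) - 242185} = \frac{1}{1530263 - 242185} = \frac{1}{1288078}$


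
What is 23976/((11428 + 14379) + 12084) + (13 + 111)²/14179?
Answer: 922567720/537256489 ≈ 1.7172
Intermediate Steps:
23976/((11428 + 14379) + 12084) + (13 + 111)²/14179 = 23976/(25807 + 12084) + 124²*(1/14179) = 23976/37891 + 15376*(1/14179) = 23976*(1/37891) + 15376/14179 = 23976/37891 + 15376/14179 = 922567720/537256489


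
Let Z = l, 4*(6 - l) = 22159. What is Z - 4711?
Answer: -40979/4 ≈ -10245.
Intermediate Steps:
l = -22135/4 (l = 6 - ¼*22159 = 6 - 22159/4 = -22135/4 ≈ -5533.8)
Z = -22135/4 ≈ -5533.8
Z - 4711 = -22135/4 - 4711 = -40979/4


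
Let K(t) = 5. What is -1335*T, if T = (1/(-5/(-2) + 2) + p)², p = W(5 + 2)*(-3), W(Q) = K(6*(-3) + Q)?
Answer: -7871605/27 ≈ -2.9154e+5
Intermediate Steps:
W(Q) = 5
p = -15 (p = 5*(-3) = -15)
T = 17689/81 (T = (1/(-5/(-2) + 2) - 15)² = (1/(-5*(-½) + 2) - 15)² = (1/(5/2 + 2) - 15)² = (1/(9/2) - 15)² = (2/9 - 15)² = (-133/9)² = 17689/81 ≈ 218.38)
-1335*T = -1335*17689/81 = -7871605/27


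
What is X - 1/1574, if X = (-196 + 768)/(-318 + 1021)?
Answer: 899625/1106522 ≈ 0.81302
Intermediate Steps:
X = 572/703 ≈ 0.81366
X - 1/1574 = 572/703 - 1/1574 = 899625/1106522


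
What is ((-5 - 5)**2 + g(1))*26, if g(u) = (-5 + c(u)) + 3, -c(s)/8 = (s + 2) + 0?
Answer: 1924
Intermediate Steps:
c(s) = -16 - 8*s (c(s) = -8*((s + 2) + 0) = -8*((2 + s) + 0) = -8*(2 + s) = -16 - 8*s)
g(u) = -18 - 8*u (g(u) = (-5 + (-16 - 8*u)) + 3 = (-21 - 8*u) + 3 = -18 - 8*u)
((-5 - 5)**2 + g(1))*26 = ((-5 - 5)**2 + (-18 - 8*1))*26 = ((-10)**2 + (-18 - 8))*26 = (100 - 26)*26 = 74*26 = 1924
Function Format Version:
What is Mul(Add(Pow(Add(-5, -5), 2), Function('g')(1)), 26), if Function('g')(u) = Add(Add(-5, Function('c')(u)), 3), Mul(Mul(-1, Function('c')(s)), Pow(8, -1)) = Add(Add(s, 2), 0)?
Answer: 1924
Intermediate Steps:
Function('c')(s) = Add(-16, Mul(-8, s)) (Function('c')(s) = Mul(-8, Add(Add(s, 2), 0)) = Mul(-8, Add(Add(2, s), 0)) = Mul(-8, Add(2, s)) = Add(-16, Mul(-8, s)))
Function('g')(u) = Add(-18, Mul(-8, u)) (Function('g')(u) = Add(Add(-5, Add(-16, Mul(-8, u))), 3) = Add(Add(-21, Mul(-8, u)), 3) = Add(-18, Mul(-8, u)))
Mul(Add(Pow(Add(-5, -5), 2), Function('g')(1)), 26) = Mul(Add(Pow(Add(-5, -5), 2), Add(-18, Mul(-8, 1))), 26) = Mul(Add(Pow(-10, 2), Add(-18, -8)), 26) = Mul(Add(100, -26), 26) = Mul(74, 26) = 1924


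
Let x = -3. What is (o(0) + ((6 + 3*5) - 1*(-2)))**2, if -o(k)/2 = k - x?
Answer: 289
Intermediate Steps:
o(k) = -6 - 2*k (o(k) = -2*(k - 1*(-3)) = -2*(k + 3) = -2*(3 + k) = -6 - 2*k)
(o(0) + ((6 + 3*5) - 1*(-2)))**2 = ((-6 - 2*0) + ((6 + 3*5) - 1*(-2)))**2 = ((-6 + 0) + ((6 + 15) + 2))**2 = (-6 + (21 + 2))**2 = (-6 + 23)**2 = 17**2 = 289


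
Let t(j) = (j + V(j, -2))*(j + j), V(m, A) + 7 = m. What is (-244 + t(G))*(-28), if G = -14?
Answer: -20608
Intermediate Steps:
V(m, A) = -7 + m
t(j) = 2*j*(-7 + 2*j) (t(j) = (j + (-7 + j))*(j + j) = (-7 + 2*j)*(2*j) = 2*j*(-7 + 2*j))
(-244 + t(G))*(-28) = (-244 + 2*(-14)*(-7 + 2*(-14)))*(-28) = (-244 + 2*(-14)*(-7 - 28))*(-28) = (-244 + 2*(-14)*(-35))*(-28) = (-244 + 980)*(-28) = 736*(-28) = -20608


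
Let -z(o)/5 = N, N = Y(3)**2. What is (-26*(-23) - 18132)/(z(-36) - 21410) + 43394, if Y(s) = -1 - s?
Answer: 466277297/10745 ≈ 43395.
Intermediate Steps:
N = 16 (N = (-1 - 1*3)**2 = (-1 - 3)**2 = (-4)**2 = 16)
z(o) = -80 (z(o) = -5*16 = -80)
(-26*(-23) - 18132)/(z(-36) - 21410) + 43394 = (-26*(-23) - 18132)/(-80 - 21410) + 43394 = (598 - 18132)/(-21490) + 43394 = -17534*(-1/21490) + 43394 = 8767/10745 + 43394 = 466277297/10745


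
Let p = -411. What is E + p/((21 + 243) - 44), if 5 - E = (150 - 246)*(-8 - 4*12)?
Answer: -1182031/220 ≈ -5372.9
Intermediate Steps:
E = -5371 (E = 5 - (150 - 246)*(-8 - 4*12) = 5 - (-96)*(-8 - 48) = 5 - (-96)*(-56) = 5 - 1*5376 = 5 - 5376 = -5371)
E + p/((21 + 243) - 44) = -5371 - 411/((21 + 243) - 44) = -5371 - 411/(264 - 44) = -5371 - 411/220 = -1182031/220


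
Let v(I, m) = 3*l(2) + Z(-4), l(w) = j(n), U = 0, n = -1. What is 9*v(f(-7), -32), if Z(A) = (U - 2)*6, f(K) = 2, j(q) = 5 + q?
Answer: 0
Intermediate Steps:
l(w) = 4 (l(w) = 5 - 1 = 4)
Z(A) = -12 (Z(A) = (0 - 2)*6 = -2*6 = -12)
v(I, m) = 0 (v(I, m) = 3*4 - 12 = 12 - 12 = 0)
9*v(f(-7), -32) = 9*0 = 0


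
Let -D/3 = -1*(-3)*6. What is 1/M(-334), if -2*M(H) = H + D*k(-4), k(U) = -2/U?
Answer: 2/361 ≈ 0.0055402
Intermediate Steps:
D = -54 (D = -3*(-1*(-3))*6 = -9*6 = -3*18 = -54)
M(H) = 27/2 - H/2 (M(H) = -(H - (-108)/(-4))/2 = -(H - (-108)*(-1)/4)/2 = -(H - 54*½)/2 = -(H - 27)/2 = -(-27 + H)/2 = 27/2 - H/2)
1/M(-334) = 1/(27/2 - ½*(-334)) = 1/(27/2 + 167) = 1/(361/2) = 2/361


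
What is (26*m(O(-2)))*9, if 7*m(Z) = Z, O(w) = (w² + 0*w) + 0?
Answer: 936/7 ≈ 133.71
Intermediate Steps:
O(w) = w² (O(w) = (w² + 0) + 0 = w² + 0 = w²)
m(Z) = Z/7
(26*m(O(-2)))*9 = (26*((⅐)*(-2)²))*9 = (26*((⅐)*4))*9 = (26*(4/7))*9 = (104/7)*9 = 936/7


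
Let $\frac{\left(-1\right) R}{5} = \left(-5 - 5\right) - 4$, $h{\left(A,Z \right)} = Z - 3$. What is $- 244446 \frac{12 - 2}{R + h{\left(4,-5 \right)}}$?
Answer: $- \frac{1222230}{31} \approx -39427.0$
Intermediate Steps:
$h{\left(A,Z \right)} = -3 + Z$ ($h{\left(A,Z \right)} = Z - 3 = -3 + Z$)
$R = 70$ ($R = - 5 \left(\left(-5 - 5\right) - 4\right) = - 5 \left(-10 - 4\right) = \left(-5\right) \left(-14\right) = 70$)
$- 244446 \frac{12 - 2}{R + h{\left(4,-5 \right)}} = - 244446 \frac{12 - 2}{70 - 8} = - 244446 \frac{10}{70 - 8} = - 244446 \cdot \frac{10}{62} = - 244446 \cdot 10 \cdot \frac{1}{62} = \left(-244446\right) \frac{5}{31} = - \frac{1222230}{31}$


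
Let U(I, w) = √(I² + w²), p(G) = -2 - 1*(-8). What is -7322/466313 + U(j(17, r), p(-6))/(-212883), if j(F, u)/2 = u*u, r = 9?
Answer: -7322/466313 - 2*√730/70961 ≈ -0.016463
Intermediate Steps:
p(G) = 6 (p(G) = -2 + 8 = 6)
j(F, u) = 2*u² (j(F, u) = 2*(u*u) = 2*u²)
-7322/466313 + U(j(17, r), p(-6))/(-212883) = -7322/466313 + √((2*9²)² + 6²)/(-212883) = -7322*1/466313 + √((2*81)² + 36)*(-1/212883) = -7322/466313 + √(162² + 36)*(-1/212883) = -7322/466313 + √(26244 + 36)*(-1/212883) = -7322/466313 + √26280*(-1/212883) = -7322/466313 + (6*√730)*(-1/212883) = -7322/466313 - 2*√730/70961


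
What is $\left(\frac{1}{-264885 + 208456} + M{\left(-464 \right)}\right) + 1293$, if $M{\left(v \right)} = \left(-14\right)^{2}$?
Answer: $\frac{84022780}{56429} \approx 1489.0$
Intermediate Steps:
$M{\left(v \right)} = 196$
$\left(\frac{1}{-264885 + 208456} + M{\left(-464 \right)}\right) + 1293 = \left(\frac{1}{-264885 + 208456} + 196\right) + 1293 = \left(\frac{1}{-56429} + 196\right) + 1293 = \left(- \frac{1}{56429} + 196\right) + 1293 = \frac{11060083}{56429} + 1293 = \frac{84022780}{56429}$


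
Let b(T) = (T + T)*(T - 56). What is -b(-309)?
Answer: -225570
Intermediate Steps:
b(T) = 2*T*(-56 + T) (b(T) = (2*T)*(-56 + T) = 2*T*(-56 + T))
-b(-309) = -2*(-309)*(-56 - 309) = -2*(-309)*(-365) = -1*225570 = -225570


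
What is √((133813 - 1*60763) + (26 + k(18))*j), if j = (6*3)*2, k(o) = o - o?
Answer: √73986 ≈ 272.00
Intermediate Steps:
k(o) = 0
j = 36 (j = 18*2 = 36)
√((133813 - 1*60763) + (26 + k(18))*j) = √((133813 - 1*60763) + (26 + 0)*36) = √((133813 - 60763) + 26*36) = √(73050 + 936) = √73986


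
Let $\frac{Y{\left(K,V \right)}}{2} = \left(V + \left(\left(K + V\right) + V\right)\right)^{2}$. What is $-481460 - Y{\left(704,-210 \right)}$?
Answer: $-492412$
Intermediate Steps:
$Y{\left(K,V \right)} = 2 \left(K + 3 V\right)^{2}$ ($Y{\left(K,V \right)} = 2 \left(V + \left(\left(K + V\right) + V\right)\right)^{2} = 2 \left(V + \left(K + 2 V\right)\right)^{2} = 2 \left(K + 3 V\right)^{2}$)
$-481460 - Y{\left(704,-210 \right)} = -481460 - 2 \left(704 + 3 \left(-210\right)\right)^{2} = -481460 - 2 \left(704 - 630\right)^{2} = -481460 - 2 \cdot 74^{2} = -481460 - 2 \cdot 5476 = -481460 - 10952 = -492412$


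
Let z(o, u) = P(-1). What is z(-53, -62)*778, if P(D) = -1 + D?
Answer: -1556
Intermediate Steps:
z(o, u) = -2 (z(o, u) = -1 - 1 = -2)
z(-53, -62)*778 = -2*778 = -1556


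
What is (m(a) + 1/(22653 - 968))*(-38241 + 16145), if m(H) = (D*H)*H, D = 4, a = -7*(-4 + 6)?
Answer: -375655001936/21685 ≈ -1.7323e+7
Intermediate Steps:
a = -14 (a = -7*2 = -14)
m(H) = 4*H² (m(H) = (4*H)*H = 4*H²)
(m(a) + 1/(22653 - 968))*(-38241 + 16145) = (4*(-14)² + 1/(22653 - 968))*(-38241 + 16145) = (4*196 + 1/21685)*(-22096) = (784 + 1/21685)*(-22096) = (17001041/21685)*(-22096) = -375655001936/21685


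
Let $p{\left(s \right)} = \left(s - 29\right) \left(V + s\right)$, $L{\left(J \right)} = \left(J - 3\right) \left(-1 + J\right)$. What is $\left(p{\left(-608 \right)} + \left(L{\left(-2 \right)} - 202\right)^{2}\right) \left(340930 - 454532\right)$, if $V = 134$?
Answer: $-38273309014$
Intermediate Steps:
$L{\left(J \right)} = \left(-1 + J\right) \left(-3 + J\right)$ ($L{\left(J \right)} = \left(-3 + J\right) \left(-1 + J\right) = \left(-1 + J\right) \left(-3 + J\right)$)
$p{\left(s \right)} = \left(-29 + s\right) \left(134 + s\right)$ ($p{\left(s \right)} = \left(s - 29\right) \left(134 + s\right) = \left(-29 + s\right) \left(134 + s\right)$)
$\left(p{\left(-608 \right)} + \left(L{\left(-2 \right)} - 202\right)^{2}\right) \left(340930 - 454532\right) = \left(\left(-3886 + \left(-608\right)^{2} + 105 \left(-608\right)\right) + \left(\left(3 + \left(-2\right)^{2} - -8\right) - 202\right)^{2}\right) \left(340930 - 454532\right) = \left(\left(-3886 + 369664 - 63840\right) + \left(\left(3 + 4 + 8\right) - 202\right)^{2}\right) \left(-113602\right) = \left(301938 + \left(15 - 202\right)^{2}\right) \left(-113602\right) = \left(301938 + \left(-187\right)^{2}\right) \left(-113602\right) = \left(301938 + 34969\right) \left(-113602\right) = 336907 \left(-113602\right) = -38273309014$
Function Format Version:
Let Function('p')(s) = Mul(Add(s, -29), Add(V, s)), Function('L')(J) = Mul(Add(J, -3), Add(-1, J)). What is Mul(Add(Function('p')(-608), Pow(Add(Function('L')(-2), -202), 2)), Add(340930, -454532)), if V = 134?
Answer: -38273309014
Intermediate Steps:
Function('L')(J) = Mul(Add(-1, J), Add(-3, J)) (Function('L')(J) = Mul(Add(-3, J), Add(-1, J)) = Mul(Add(-1, J), Add(-3, J)))
Function('p')(s) = Mul(Add(-29, s), Add(134, s)) (Function('p')(s) = Mul(Add(s, -29), Add(134, s)) = Mul(Add(-29, s), Add(134, s)))
Mul(Add(Function('p')(-608), Pow(Add(Function('L')(-2), -202), 2)), Add(340930, -454532)) = Mul(Add(Add(-3886, Pow(-608, 2), Mul(105, -608)), Pow(Add(Add(3, Pow(-2, 2), Mul(-4, -2)), -202), 2)), Add(340930, -454532)) = Mul(Add(Add(-3886, 369664, -63840), Pow(Add(Add(3, 4, 8), -202), 2)), -113602) = Mul(Add(301938, Pow(Add(15, -202), 2)), -113602) = Mul(Add(301938, Pow(-187, 2)), -113602) = Mul(Add(301938, 34969), -113602) = Mul(336907, -113602) = -38273309014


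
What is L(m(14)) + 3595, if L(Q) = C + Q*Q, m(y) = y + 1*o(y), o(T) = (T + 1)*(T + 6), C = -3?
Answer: 102188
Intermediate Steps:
o(T) = (1 + T)*(6 + T)
m(y) = 6 + y**2 + 8*y (m(y) = y + 1*(6 + y**2 + 7*y) = y + (6 + y**2 + 7*y) = 6 + y**2 + 8*y)
L(Q) = -3 + Q**2 (L(Q) = -3 + Q*Q = -3 + Q**2)
L(m(14)) + 3595 = (-3 + (6 + 14**2 + 8*14)**2) + 3595 = (-3 + (6 + 196 + 112)**2) + 3595 = (-3 + 314**2) + 3595 = (-3 + 98596) + 3595 = 98593 + 3595 = 102188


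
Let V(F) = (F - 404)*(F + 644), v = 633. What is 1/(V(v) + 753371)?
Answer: 1/1045804 ≈ 9.5620e-7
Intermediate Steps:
V(F) = (-404 + F)*(644 + F)
1/(V(v) + 753371) = 1/((-260176 + 633² + 240*633) + 753371) = 1/((-260176 + 400689 + 151920) + 753371) = 1/(292433 + 753371) = 1/1045804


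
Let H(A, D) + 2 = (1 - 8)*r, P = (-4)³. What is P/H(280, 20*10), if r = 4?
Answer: 32/15 ≈ 2.1333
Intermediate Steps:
P = -64
H(A, D) = -30 (H(A, D) = -2 + (1 - 8)*4 = -2 - 7*4 = -2 - 28 = -30)
P/H(280, 20*10) = -64/(-30) = -64*(-1/30) = 32/15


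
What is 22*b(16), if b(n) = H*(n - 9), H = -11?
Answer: -1694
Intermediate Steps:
b(n) = 99 - 11*n (b(n) = -11*(n - 9) = -11*(-9 + n) = 99 - 11*n)
22*b(16) = 22*(99 - 11*16) = 22*(99 - 176) = 22*(-77) = -1694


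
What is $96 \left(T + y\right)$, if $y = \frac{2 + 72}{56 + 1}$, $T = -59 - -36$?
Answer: $- \frac{39584}{19} \approx -2083.4$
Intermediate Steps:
$T = -23$ ($T = -59 + 36 = -23$)
$y = \frac{74}{57} \approx 1.2982$
$96 \left(T + y\right) = 96 \left(-23 + \frac{74}{57}\right) = 96 \left(- \frac{1237}{57}\right) = - \frac{39584}{19}$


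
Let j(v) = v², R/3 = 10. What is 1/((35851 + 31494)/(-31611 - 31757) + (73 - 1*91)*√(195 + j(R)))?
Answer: 853503592/284923153883539 - 72279061632*√1095/1424615769417695 ≈ -0.0016759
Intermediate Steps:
R = 30 (R = 3*10 = 30)
1/((35851 + 31494)/(-31611 - 31757) + (73 - 1*91)*√(195 + j(R))) = 1/((35851 + 31494)/(-31611 - 31757) + (73 - 1*91)*√(195 + 30²)) = 1/(67345/(-63368) + (73 - 91)*√(195 + 900)) = 1/(67345*(-1/63368) - 18*√1095) = 1/(-67345/63368 - 18*√1095)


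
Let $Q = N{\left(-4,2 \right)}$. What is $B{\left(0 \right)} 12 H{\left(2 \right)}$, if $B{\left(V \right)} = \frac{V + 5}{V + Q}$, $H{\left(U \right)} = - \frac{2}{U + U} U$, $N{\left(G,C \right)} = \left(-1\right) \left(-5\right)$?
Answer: $-12$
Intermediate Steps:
$N{\left(G,C \right)} = 5$
$Q = 5$
$H{\left(U \right)} = -1$ ($H{\left(U \right)} = - \frac{2}{2 U} U = - 2 \frac{1}{2 U} U = - \frac{1}{U} U = -1$)
$B{\left(V \right)} = 1$ ($B{\left(V \right)} = \frac{V + 5}{V + 5} = \frac{5 + V}{5 + V} = 1$)
$B{\left(0 \right)} 12 H{\left(2 \right)} = 1 \cdot 12 \left(-1\right) = 12 \left(-1\right) = -12$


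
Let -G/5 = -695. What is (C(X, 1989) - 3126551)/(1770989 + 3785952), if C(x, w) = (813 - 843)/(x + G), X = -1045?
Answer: -253250632/450112221 ≈ -0.56264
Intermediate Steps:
G = 3475 (G = -5*(-695) = 3475)
C(x, w) = -30/(3475 + x) (C(x, w) = (813 - 843)/(x + 3475) = -30/(3475 + x))
(C(X, 1989) - 3126551)/(1770989 + 3785952) = (-30/(3475 - 1045) - 3126551)/(1770989 + 3785952) = (-30/2430 - 3126551)/5556941 = (-30*1/2430 - 3126551)*(1/5556941) = (-1/81 - 3126551)*(1/5556941) = -253250632/81*1/5556941 = -253250632/450112221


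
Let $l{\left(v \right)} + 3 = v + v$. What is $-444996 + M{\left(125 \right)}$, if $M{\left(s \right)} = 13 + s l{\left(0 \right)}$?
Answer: $-445358$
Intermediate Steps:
$l{\left(v \right)} = -3 + 2 v$ ($l{\left(v \right)} = -3 + \left(v + v\right) = -3 + 2 v$)
$M{\left(s \right)} = 13 - 3 s$ ($M{\left(s \right)} = 13 + s \left(-3 + 2 \cdot 0\right) = 13 + s \left(-3 + 0\right) = 13 + s \left(-3\right) = 13 - 3 s$)
$-444996 + M{\left(125 \right)} = -444996 + \left(13 - 375\right) = -444996 - 362 = -445358$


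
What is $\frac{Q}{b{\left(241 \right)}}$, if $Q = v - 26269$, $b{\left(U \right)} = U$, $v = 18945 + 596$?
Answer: $- \frac{6728}{241} \approx -27.917$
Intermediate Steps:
$v = 19541$
$Q = -6728$ ($Q = 19541 - 26269 = -6728$)
$\frac{Q}{b{\left(241 \right)}} = - \frac{6728}{241}$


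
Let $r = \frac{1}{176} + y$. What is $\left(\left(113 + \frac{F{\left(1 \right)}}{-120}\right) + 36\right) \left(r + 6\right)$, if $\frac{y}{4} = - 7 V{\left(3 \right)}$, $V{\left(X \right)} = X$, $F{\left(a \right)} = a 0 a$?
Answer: $- \frac{2045323}{176} \approx -11621.0$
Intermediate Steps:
$F{\left(a \right)} = 0$ ($F{\left(a \right)} = 0 a = 0$)
$y = -84$ ($y = 4 \left(\left(-7\right) 3\right) = 4 \left(-21\right) = -84$)
$r = - \frac{14783}{176}$ ($r = \frac{1}{176} - 84 = - \frac{14783}{176} \approx -83.994$)
$\left(\left(113 + \frac{F{\left(1 \right)}}{-120}\right) + 36\right) \left(r + 6\right) = \left(\left(113 + \frac{0}{-120}\right) + 36\right) \left(- \frac{14783}{176} + 6\right) = \left(\left(113 + 0 \left(- \frac{1}{120}\right)\right) + 36\right) \left(- \frac{13727}{176}\right) = \left(\left(113 + 0\right) + 36\right) \left(- \frac{13727}{176}\right) = \left(113 + 36\right) \left(- \frac{13727}{176}\right) = 149 \left(- \frac{13727}{176}\right) = - \frac{2045323}{176}$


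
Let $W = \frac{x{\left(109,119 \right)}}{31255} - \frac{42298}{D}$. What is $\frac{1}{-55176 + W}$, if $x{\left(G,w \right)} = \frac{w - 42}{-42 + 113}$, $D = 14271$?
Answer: $- \frac{63720015}{3516004405999} \approx -1.8123 \cdot 10^{-5}$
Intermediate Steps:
$x{\left(G,w \right)} = - \frac{42}{71} + \frac{w}{71}$ ($x{\left(G,w \right)} = \frac{-42 + w}{71} = \left(-42 + w\right) \frac{1}{71} = - \frac{42}{71} + \frac{w}{71}$)
$W = - \frac{188858359}{63720015}$ ($W = \frac{- \frac{42}{71} + \frac{1}{71} \cdot 119}{31255} - \frac{42298}{14271} = \left(- \frac{42}{71} + \frac{119}{71}\right) \frac{1}{31255} - \frac{42298}{14271} = \frac{77}{71} \cdot \frac{1}{31255} - \frac{42298}{14271} = \frac{11}{317015} - \frac{42298}{14271} = - \frac{188858359}{63720015} \approx -2.9639$)
$\frac{1}{-55176 + W} = \frac{1}{-55176 - \frac{188858359}{63720015}} = \frac{1}{- \frac{3516004405999}{63720015}} = - \frac{63720015}{3516004405999}$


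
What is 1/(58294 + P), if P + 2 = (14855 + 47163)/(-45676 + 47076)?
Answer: 700/40835409 ≈ 1.7142e-5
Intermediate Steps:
P = 29609/700 (P = -2 + (14855 + 47163)/(-45676 + 47076) = -2 + 62018/1400 = -2 + 62018*(1/1400) = -2 + 31009/700 = 29609/700 ≈ 42.299)
1/(58294 + P) = 1/(58294 + 29609/700) = 1/(40835409/700) = 700/40835409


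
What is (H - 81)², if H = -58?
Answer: 19321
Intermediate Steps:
(H - 81)² = (-58 - 81)² = (-139)² = 19321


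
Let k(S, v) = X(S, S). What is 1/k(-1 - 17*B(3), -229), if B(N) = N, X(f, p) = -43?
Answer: -1/43 ≈ -0.023256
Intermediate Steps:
k(S, v) = -43
1/k(-1 - 17*B(3), -229) = 1/(-43) = -1/43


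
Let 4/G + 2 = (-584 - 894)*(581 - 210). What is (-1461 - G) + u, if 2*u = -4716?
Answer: -523527614/137085 ≈ -3819.0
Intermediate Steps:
u = -2358 (u = (½)*(-4716) = -2358)
G = -1/137085 (G = 4/(-2 + (-584 - 894)*(581 - 210)) = 4/(-2 - 1478*371) = 4/(-2 - 548338) = 4/(-548340) = 4*(-1/548340) = -1/137085 ≈ -7.2947e-6)
(-1461 - G) + u = (-1461 - 1*(-1/137085)) - 2358 = (-1461 + 1/137085) - 2358 = -200281184/137085 - 2358 = -523527614/137085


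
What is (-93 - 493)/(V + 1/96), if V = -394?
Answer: 56256/37823 ≈ 1.4873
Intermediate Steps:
(-93 - 493)/(V + 1/96) = (-93 - 493)/(-394 + 1/96) = -586/(-394 + 1/96) = -586/(-37823/96) = -586*(-96/37823) = 56256/37823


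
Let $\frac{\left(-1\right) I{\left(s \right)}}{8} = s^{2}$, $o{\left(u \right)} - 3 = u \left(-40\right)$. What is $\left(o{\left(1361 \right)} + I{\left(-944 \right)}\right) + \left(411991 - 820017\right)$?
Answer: $-7591551$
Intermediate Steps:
$o{\left(u \right)} = 3 - 40 u$ ($o{\left(u \right)} = 3 + u \left(-40\right) = 3 - 40 u$)
$I{\left(s \right)} = - 8 s^{2}$
$\left(o{\left(1361 \right)} + I{\left(-944 \right)}\right) + \left(411991 - 820017\right) = \left(\left(3 - 54440\right) - 8 \left(-944\right)^{2}\right) + \left(411991 - 820017\right) = \left(\left(3 - 54440\right) - 7129088\right) - 408026 = \left(-54437 - 7129088\right) - 408026 = -7183525 - 408026 = -7591551$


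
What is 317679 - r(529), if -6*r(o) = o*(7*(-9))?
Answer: 624249/2 ≈ 3.1212e+5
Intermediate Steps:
r(o) = 21*o/2 (r(o) = -o*7*(-9)/6 = -o*(-63)/6 = -(-21)*o/2 = 21*o/2)
317679 - r(529) = 317679 - 21*529/2 = 317679 - 1*11109/2 = 317679 - 11109/2 = 624249/2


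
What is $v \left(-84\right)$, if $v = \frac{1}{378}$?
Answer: $- \frac{2}{9} \approx -0.22222$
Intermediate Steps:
$v = \frac{1}{378} \approx 0.0026455$
$v \left(-84\right) = \frac{1}{378} \left(-84\right) = - \frac{2}{9}$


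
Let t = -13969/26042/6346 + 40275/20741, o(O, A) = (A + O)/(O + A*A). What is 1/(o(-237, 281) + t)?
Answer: 67460763978028372/131027724577616883 ≈ 0.51486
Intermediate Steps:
o(O, A) = (A + O)/(O + A**2)
t = 6655658745271/3427710176212 (t = -13969*1/26042*(1/6346) + 40275*(1/20741) = -13969/26042*1/6346 + 40275/20741 = -13969/165262532 + 40275/20741 = 6655658745271/3427710176212 ≈ 1.9417)
1/(o(-237, 281) + t) = 1/((281 - 237)/(-237 + 281**2) + 6655658745271/3427710176212) = 1/(44/(-237 + 78961) + 6655658745271/3427710176212) = 1/(44/78724 + 6655658745271/3427710176212) = 1/((1/78724)*44 + 6655658745271/3427710176212) = 1/(11/19681 + 6655658745271/3427710176212) = 1/(131027724577616883/67460763978028372) = 67460763978028372/131027724577616883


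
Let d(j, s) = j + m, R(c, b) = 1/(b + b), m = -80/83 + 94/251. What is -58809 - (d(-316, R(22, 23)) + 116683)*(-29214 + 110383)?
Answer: -196776101423074/20833 ≈ -9.4454e+9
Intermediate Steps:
m = -12278/20833 (m = -80*1/83 + 94*(1/251) = -80/83 + 94/251 = -12278/20833 ≈ -0.58935)
R(c, b) = 1/(2*b)
d(j, s) = -12278/20833 + j (d(j, s) = j - 12278/20833 = -12278/20833 + j)
-58809 - (d(-316, R(22, 23)) + 116683)*(-29214 + 110383) = -58809 - ((-12278/20833 - 316) + 116683)*(-29214 + 110383) = -58809 - (-6595506/20833 + 116683)*81169 = -58809 - 2424261433*81169/20833 = -58809 - 1*196774876255177/20833 = -58809 - 196774876255177/20833 = -196776101423074/20833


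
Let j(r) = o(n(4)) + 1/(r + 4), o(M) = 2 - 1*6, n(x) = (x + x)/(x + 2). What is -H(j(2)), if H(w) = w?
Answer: 23/6 ≈ 3.8333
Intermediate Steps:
n(x) = 2*x/(2 + x) (n(x) = (2*x)/(2 + x) = 2*x/(2 + x))
o(M) = -4 (o(M) = 2 - 6 = -4)
j(r) = -4 + 1/(4 + r) (j(r) = -4 + 1/(r + 4) = -4 + 1/(4 + r))
-H(j(2)) = -(-15 - 4*2)/(4 + 2) = -(-15 - 8)/6 = -(-23)/6 = -1*(-23/6) = 23/6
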